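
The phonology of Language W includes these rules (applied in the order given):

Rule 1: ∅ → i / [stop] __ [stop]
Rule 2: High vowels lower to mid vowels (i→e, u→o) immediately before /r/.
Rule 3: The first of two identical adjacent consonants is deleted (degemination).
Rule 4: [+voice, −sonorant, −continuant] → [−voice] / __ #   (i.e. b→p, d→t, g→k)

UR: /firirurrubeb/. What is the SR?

Rule 1 (stop-cluster i-epenthesis): no segment meets the environment; /firirurrubeb/ is unchanged.
Rule 2 (pre-rhotic lowering): /i/ is a high vowel immediately before /r/, so it lowers to [e]. /i/ is a high vowel immediately before /r/, so it lowers to [e]. /u/ is a high vowel immediately before /r/, so it lowers to [o]. /firirurrubeb/ → fererorrubeb.
Rule 3 (degemination): /rr/ is a geminate; the first /r/ deletes. /fererorrubeb/ → fererorubeb.
Rule 4 (final devoicing): /b/ is a voiced stop in word-final position, so it devoices to [p]. /fererorubeb/ → fererorubep.

fererorubep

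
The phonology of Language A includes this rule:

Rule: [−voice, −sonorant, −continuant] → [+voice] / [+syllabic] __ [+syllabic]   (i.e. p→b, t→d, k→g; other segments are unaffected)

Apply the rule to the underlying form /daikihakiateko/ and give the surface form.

daigihagiadego

/k/ is a voiceless stop between vowels /i/ and /i/, so it voices to [g].
/k/ is a voiceless stop between vowels /a/ and /i/, so it voices to [g].
/t/ is a voiceless stop between vowels /a/ and /e/, so it voices to [d].
/k/ is a voiceless stop between vowels /e/ and /o/, so it voices to [g].
Surface form: [daigihagiadego].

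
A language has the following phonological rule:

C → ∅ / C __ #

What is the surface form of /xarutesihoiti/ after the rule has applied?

No segment of /xarutesihoiti/ meets the structural description of the rule, so the form surfaces unchanged.

xarutesihoiti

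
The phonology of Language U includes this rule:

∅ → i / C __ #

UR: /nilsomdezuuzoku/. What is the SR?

nilsomdezuuzoku

No segment of /nilsomdezuuzoku/ meets the structural description of the rule, so the form surfaces unchanged.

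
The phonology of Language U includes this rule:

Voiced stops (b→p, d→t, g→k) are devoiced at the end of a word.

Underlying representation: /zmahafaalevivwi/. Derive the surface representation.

No segment of /zmahafaalevivwi/ meets the structural description of the rule, so the form surfaces unchanged.

zmahafaalevivwi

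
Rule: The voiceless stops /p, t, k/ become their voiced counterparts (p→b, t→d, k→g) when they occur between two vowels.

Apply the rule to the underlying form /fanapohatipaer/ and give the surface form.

fanabohadibaer

/p/ is a voiceless stop between vowels /a/ and /o/, so it voices to [b].
/t/ is a voiceless stop between vowels /a/ and /i/, so it voices to [d].
/p/ is a voiceless stop between vowels /i/ and /a/, so it voices to [b].
Surface form: [fanabohadibaer].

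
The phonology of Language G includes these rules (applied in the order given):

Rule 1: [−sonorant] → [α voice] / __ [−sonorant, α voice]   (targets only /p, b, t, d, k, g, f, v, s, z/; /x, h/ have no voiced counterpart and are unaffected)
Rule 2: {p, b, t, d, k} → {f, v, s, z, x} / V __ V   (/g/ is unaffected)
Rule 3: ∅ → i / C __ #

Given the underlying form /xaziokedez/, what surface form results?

Rule 1 (regressive voicing assimilation): no segment meets the environment; /xaziokedez/ is unchanged.
Rule 2 (intervocalic spirantization): /k/ is a stop between vowels /o/ and /e/, so it spirantizes to the fricative [x]. /d/ is a stop between vowels /e/ and /e/, so it spirantizes to the fricative [z]. /xaziokedez/ → xazioxezez.
Rule 3 (final i-epenthesis): the form ends in the consonant /z/, so [i] is inserted word-finally. /xazioxezez/ → xazioxezezi.

xazioxezezi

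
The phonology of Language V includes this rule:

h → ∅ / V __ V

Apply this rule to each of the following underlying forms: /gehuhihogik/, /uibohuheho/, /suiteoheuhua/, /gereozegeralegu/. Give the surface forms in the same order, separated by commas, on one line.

geuiogik, uiboueo, suiteoeuua, gereozegeralegu

/gehuhihogik/: /h/ occurs between vowels /e/ and /u/, so it deletes. /h/ occurs between vowels /u/ and /i/, so it deletes. /h/ occurs between vowels /i/ and /o/, so it deletes. → [geuiogik].
/uibohuheho/: /h/ occurs between vowels /o/ and /u/, so it deletes. /h/ occurs between vowels /u/ and /e/, so it deletes. /h/ occurs between vowels /e/ and /o/, so it deletes. → [uiboueo].
/suiteoheuhua/: /h/ occurs between vowels /o/ and /e/, so it deletes. /h/ occurs between vowels /u/ and /u/, so it deletes. → [suiteoeuua].
/gereozegeralegu/: the rule's environment is not met; surfaces unchanged as [gereozegeralegu].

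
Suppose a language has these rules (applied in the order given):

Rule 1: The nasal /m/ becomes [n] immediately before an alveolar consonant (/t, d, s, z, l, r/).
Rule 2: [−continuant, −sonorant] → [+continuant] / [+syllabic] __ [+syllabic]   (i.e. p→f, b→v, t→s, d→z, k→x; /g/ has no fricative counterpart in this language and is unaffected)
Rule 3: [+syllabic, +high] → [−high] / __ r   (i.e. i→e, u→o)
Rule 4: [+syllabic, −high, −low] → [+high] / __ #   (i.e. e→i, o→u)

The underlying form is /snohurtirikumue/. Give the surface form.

Rule 1 (nasal place assimilation): no segment meets the environment; /snohurtirikumue/ is unchanged.
Rule 2 (intervocalic spirantization): /k/ is a stop between vowels /i/ and /u/, so it spirantizes to the fricative [x]. /snohurtirikumue/ → snohurtirixumue.
Rule 3 (pre-rhotic lowering): /u/ is a high vowel immediately before /r/, so it lowers to [o]. /i/ is a high vowel immediately before /r/, so it lowers to [e]. /snohurtirixumue/ → snohorterixumue.
Rule 4 (final vowel raising): /e/ is a mid vowel in word-final position, so it raises to [i]. /snohorterixumue/ → snohorterixumui.

snohorterixumui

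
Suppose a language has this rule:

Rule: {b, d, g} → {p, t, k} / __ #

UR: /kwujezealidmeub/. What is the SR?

kwujezealidmeup

/b/ is a voiced stop in word-final position, so it devoices to [p].
The other instance of /d/ does not occur in the required environment and remains unchanged.
Surface form: [kwujezealidmeup].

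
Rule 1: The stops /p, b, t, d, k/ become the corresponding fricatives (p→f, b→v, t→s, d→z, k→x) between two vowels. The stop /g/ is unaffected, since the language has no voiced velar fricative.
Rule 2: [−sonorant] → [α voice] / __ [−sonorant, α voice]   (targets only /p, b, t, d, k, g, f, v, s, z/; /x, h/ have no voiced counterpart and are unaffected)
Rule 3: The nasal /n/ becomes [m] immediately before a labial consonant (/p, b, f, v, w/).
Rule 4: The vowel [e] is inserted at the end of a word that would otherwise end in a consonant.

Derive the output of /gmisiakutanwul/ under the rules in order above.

Rule 1 (intervocalic spirantization): /k/ is a stop between vowels /a/ and /u/, so it spirantizes to the fricative [x]. /t/ is a stop between vowels /u/ and /a/, so it spirantizes to the fricative [s]. /gmisiakutanwul/ → gmisiaxusanwul.
Rule 2 (regressive voicing assimilation): no segment meets the environment; /gmisiaxusanwul/ is unchanged.
Rule 3 (nasal place assimilation): /n/ precedes the labial consonant /w/, so it assimilates in place to [m]. /gmisiaxusanwul/ → gmisiaxusamwul.
Rule 4 (final e-epenthesis): the form ends in the consonant /l/, so [e] is inserted word-finally. /gmisiaxusamwul/ → gmisiaxusamwule.

gmisiaxusamwule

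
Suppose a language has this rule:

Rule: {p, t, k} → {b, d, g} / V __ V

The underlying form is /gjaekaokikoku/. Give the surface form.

/k/ is a voiceless stop between vowels /e/ and /a/, so it voices to [g].
/k/ is a voiceless stop between vowels /o/ and /i/, so it voices to [g].
/k/ is a voiceless stop between vowels /i/ and /o/, so it voices to [g].
/k/ is a voiceless stop between vowels /o/ and /u/, so it voices to [g].
Surface form: [gjaegaogigogu].

gjaegaogigogu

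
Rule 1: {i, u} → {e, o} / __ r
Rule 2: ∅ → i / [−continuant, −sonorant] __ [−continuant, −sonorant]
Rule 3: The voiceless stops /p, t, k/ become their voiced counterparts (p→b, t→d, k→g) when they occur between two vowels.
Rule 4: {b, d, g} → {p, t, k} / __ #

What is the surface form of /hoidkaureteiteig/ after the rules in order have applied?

Rule 1 (pre-rhotic lowering): /u/ is a high vowel immediately before /r/, so it lowers to [o]. /hoidkaureteiteig/ → hoidkaoreteiteig.
Rule 2 (stop-cluster i-epenthesis): /d/ and /k/ form a stop–stop cluster, so [i] is inserted between them. /hoidkaoreteiteig/ → hoidikaoreteiteig.
Rule 3 (intervocalic voicing): /k/ is a voiceless stop between vowels /i/ and /a/, so it voices to [g]. /t/ is a voiceless stop between vowels /e/ and /e/, so it voices to [d]. /t/ is a voiceless stop between vowels /i/ and /e/, so it voices to [d]. /hoidikaoreteiteig/ → hoidigaoredeideig.
Rule 4 (final devoicing): /g/ is a voiced stop in word-final position, so it devoices to [k]. /hoidigaoredeideig/ → hoidigaoredeideik.

hoidigaoredeideik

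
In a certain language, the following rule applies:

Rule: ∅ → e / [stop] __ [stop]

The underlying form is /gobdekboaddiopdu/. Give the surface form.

gobedekeboadediopedu

/b/ and /d/ form a stop–stop cluster, so [e] is inserted between them.
/k/ and /b/ form a stop–stop cluster, so [e] is inserted between them.
/d/ and /d/ form a stop–stop cluster, so [e] is inserted between them.
/p/ and /d/ form a stop–stop cluster, so [e] is inserted between them.
Surface form: [gobedekeboadediopedu].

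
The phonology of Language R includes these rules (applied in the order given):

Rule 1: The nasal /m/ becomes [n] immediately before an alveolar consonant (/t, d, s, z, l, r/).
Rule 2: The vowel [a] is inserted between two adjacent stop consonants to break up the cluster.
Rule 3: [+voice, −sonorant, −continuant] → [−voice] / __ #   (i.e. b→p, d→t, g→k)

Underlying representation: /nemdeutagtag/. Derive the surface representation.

nendeutagatak

Rule 1 (nasal place assimilation): /m/ precedes the alveolar consonant /d/, so it assimilates in place to [n]. /nemdeutagtag/ → nendeutagtag.
Rule 2 (stop-cluster a-epenthesis): /g/ and /t/ form a stop–stop cluster, so [a] is inserted between them. /nendeutagtag/ → nendeutagatag.
Rule 3 (final devoicing): /g/ is a voiced stop in word-final position, so it devoices to [k]. /nendeutagatag/ → nendeutagatak.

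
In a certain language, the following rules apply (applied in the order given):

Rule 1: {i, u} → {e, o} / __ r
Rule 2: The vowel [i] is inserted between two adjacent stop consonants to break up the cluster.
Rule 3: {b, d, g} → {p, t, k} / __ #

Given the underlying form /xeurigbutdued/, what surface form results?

Rule 1 (pre-rhotic lowering): /u/ is a high vowel immediately before /r/, so it lowers to [o]. /xeurigbutdued/ → xeorigbutdued.
Rule 2 (stop-cluster i-epenthesis): /g/ and /b/ form a stop–stop cluster, so [i] is inserted between them. /t/ and /d/ form a stop–stop cluster, so [i] is inserted between them. /xeorigbutdued/ → xeorigibutidued.
Rule 3 (final devoicing): /d/ is a voiced stop in word-final position, so it devoices to [t]. /xeorigibutidued/ → xeorigibutiduet.

xeorigibutiduet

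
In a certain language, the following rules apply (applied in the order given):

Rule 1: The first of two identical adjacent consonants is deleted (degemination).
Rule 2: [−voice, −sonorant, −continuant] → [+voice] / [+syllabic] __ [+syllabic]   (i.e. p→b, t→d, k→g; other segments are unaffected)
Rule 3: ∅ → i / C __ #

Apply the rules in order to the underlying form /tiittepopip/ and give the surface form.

Rule 1 (degemination): /tt/ is a geminate; the first /t/ deletes. /tiittepopip/ → tiitepopip.
Rule 2 (intervocalic voicing): /t/ is a voiceless stop between vowels /i/ and /e/, so it voices to [d]. /p/ is a voiceless stop between vowels /e/ and /o/, so it voices to [b]. /p/ is a voiceless stop between vowels /o/ and /i/, so it voices to [b]. /tiitepopip/ → tiidebobip.
Rule 3 (final i-epenthesis): the form ends in the consonant /p/, so [i] is inserted word-finally. /tiidebobip/ → tiidebobipi.

tiidebobipi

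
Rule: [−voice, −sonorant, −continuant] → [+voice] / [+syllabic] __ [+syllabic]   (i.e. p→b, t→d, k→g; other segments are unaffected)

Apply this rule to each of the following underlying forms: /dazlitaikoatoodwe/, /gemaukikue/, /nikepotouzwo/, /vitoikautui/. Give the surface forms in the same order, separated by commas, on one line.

/dazlitaikoatoodwe/: /t/ is a voiceless stop between vowels /i/ and /a/, so it voices to [d]. /k/ is a voiceless stop between vowels /i/ and /o/, so it voices to [g]. /t/ is a voiceless stop between vowels /a/ and /o/, so it voices to [d]. → [dazlidaigoadoodwe].
/gemaukikue/: /k/ is a voiceless stop between vowels /u/ and /i/, so it voices to [g]. /k/ is a voiceless stop between vowels /i/ and /u/, so it voices to [g]. → [gemaugigue].
/nikepotouzwo/: /k/ is a voiceless stop between vowels /i/ and /e/, so it voices to [g]. /p/ is a voiceless stop between vowels /e/ and /o/, so it voices to [b]. /t/ is a voiceless stop between vowels /o/ and /o/, so it voices to [d]. → [nigebodouzwo].
/vitoikautui/: /t/ is a voiceless stop between vowels /i/ and /o/, so it voices to [d]. /k/ is a voiceless stop between vowels /i/ and /a/, so it voices to [g]. /t/ is a voiceless stop between vowels /u/ and /u/, so it voices to [d]. → [vidoigaudui].

dazlidaigoadoodwe, gemaugigue, nigebodouzwo, vidoigaudui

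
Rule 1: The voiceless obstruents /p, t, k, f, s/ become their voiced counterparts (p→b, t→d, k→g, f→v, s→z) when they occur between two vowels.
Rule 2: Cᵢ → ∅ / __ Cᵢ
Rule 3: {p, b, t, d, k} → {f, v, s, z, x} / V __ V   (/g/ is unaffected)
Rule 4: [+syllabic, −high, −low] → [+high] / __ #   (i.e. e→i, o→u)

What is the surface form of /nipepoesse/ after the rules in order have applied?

nivevoesi

Rule 1 (intervocalic voicing): /p/ is a voiceless obstruent between vowels /i/ and /e/, so it voices to [b]. /p/ is a voiceless obstruent between vowels /e/ and /o/, so it voices to [b]. /nipepoesse/ → nibeboesse.
Rule 2 (degemination): /ss/ is a geminate; the first /s/ deletes. /nibeboesse/ → nibeboese.
Rule 3 (intervocalic spirantization): /b/ is a stop between vowels /i/ and /e/, so it spirantizes to the fricative [v]. /b/ is a stop between vowels /e/ and /o/, so it spirantizes to the fricative [v]. /nibeboese/ → nivevoese.
Rule 4 (final vowel raising): /e/ is a mid vowel in word-final position, so it raises to [i]. /nivevoese/ → nivevoesi.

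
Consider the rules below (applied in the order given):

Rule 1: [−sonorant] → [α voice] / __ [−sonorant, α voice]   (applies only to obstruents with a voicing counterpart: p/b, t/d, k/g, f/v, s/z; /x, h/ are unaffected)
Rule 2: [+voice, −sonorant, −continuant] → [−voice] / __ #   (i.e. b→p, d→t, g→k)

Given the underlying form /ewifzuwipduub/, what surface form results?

ewivzuwibduup

Rule 1 (regressive voicing assimilation): /f/ precedes the voiced obstruent /z/, so it voices to [v] by assimilation. /p/ precedes the voiced obstruent /d/, so it voices to [b] by assimilation. /ewifzuwipduub/ → ewivzuwibduub.
Rule 2 (final devoicing): /b/ is a voiced stop in word-final position, so it devoices to [p]. /ewivzuwibduub/ → ewivzuwibduup.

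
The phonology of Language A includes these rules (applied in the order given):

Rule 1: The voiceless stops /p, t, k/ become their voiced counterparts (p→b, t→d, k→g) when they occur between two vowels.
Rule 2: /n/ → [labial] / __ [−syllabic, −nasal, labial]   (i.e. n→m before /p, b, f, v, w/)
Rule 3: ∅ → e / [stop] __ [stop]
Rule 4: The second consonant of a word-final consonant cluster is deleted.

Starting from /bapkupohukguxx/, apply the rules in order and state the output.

bapekubohukegux

Rule 1 (intervocalic voicing): /p/ is a voiceless stop between vowels /u/ and /o/, so it voices to [b]. /bapkupohukguxx/ → bapkubohukguxx.
Rule 2 (nasal place assimilation): no segment meets the environment; /bapkubohukguxx/ is unchanged.
Rule 3 (stop-cluster e-epenthesis): /p/ and /k/ form a stop–stop cluster, so [e] is inserted between them. /k/ and /g/ form a stop–stop cluster, so [e] is inserted between them. /bapkubohukguxx/ → bapekubohukeguxx.
Rule 4 (final cluster simplification): /x/ is the second consonant of a word-final cluster /xx/, so it deletes. /bapekubohukeguxx/ → bapekubohukegux.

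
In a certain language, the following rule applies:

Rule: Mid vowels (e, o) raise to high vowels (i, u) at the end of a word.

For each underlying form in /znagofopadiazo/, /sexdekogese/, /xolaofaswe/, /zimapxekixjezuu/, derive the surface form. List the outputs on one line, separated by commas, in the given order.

znagofopadiazu, sexdekogesi, xolaofaswi, zimapxekixjezuu

/znagofopadiazo/: /o/ is a mid vowel in word-final position, so it raises to [u]. → [znagofopadiazu].
/sexdekogese/: /e/ is a mid vowel in word-final position, so it raises to [i]. → [sexdekogesi].
/xolaofaswe/: /e/ is a mid vowel in word-final position, so it raises to [i]. → [xolaofaswi].
/zimapxekixjezuu/: the rule's environment is not met; surfaces unchanged as [zimapxekixjezuu].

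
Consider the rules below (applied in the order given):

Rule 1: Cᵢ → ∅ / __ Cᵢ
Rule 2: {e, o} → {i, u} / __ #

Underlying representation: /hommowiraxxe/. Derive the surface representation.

homowiraxi

Rule 1 (degemination): /mm/ is a geminate; the first /m/ deletes. /xx/ is a geminate; the first /x/ deletes. /hommowiraxxe/ → homowiraxe.
Rule 2 (final vowel raising): /e/ is a mid vowel in word-final position, so it raises to [i]. /homowiraxe/ → homowiraxi.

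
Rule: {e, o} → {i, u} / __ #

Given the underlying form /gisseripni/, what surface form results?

gisseripni

No segment of /gisseripni/ meets the structural description of the rule, so the form surfaces unchanged.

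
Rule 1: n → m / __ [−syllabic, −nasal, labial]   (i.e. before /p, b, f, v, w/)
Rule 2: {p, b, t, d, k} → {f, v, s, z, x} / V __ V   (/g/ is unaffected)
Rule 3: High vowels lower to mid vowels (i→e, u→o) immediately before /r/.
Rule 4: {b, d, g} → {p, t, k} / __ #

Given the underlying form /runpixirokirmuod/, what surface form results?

Rule 1 (nasal place assimilation): /n/ precedes the labial consonant /p/, so it assimilates in place to [m]. /runpixirokirmuod/ → rumpixirokirmuod.
Rule 2 (intervocalic spirantization): /k/ is a stop between vowels /o/ and /i/, so it spirantizes to the fricative [x]. /rumpixirokirmuod/ → rumpixiroxirmuod.
Rule 3 (pre-rhotic lowering): /i/ is a high vowel immediately before /r/, so it lowers to [e]. /i/ is a high vowel immediately before /r/, so it lowers to [e]. /rumpixiroxirmuod/ → rumpixeroxermuod.
Rule 4 (final devoicing): /d/ is a voiced stop in word-final position, so it devoices to [t]. /rumpixeroxermuod/ → rumpixeroxermuot.

rumpixeroxermuot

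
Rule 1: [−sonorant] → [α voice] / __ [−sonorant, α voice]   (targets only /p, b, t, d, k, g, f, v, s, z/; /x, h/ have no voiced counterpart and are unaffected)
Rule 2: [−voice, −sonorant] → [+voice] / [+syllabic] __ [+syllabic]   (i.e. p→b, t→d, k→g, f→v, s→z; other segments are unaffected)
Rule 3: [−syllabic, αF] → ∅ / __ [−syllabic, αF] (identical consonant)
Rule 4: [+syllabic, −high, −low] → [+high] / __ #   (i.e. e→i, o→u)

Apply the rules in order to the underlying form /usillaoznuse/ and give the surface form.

Rule 1 (regressive voicing assimilation): no segment meets the environment; /usillaoznuse/ is unchanged.
Rule 2 (intervocalic voicing): /s/ is a voiceless obstruent between vowels /u/ and /i/, so it voices to [z]. /s/ is a voiceless obstruent between vowels /u/ and /e/, so it voices to [z]. /usillaoznuse/ → uzillaoznuze.
Rule 3 (degemination): /ll/ is a geminate; the first /l/ deletes. /uzillaoznuze/ → uzilaoznuze.
Rule 4 (final vowel raising): /e/ is a mid vowel in word-final position, so it raises to [i]. /uzilaoznuze/ → uzilaoznuzi.

uzilaoznuzi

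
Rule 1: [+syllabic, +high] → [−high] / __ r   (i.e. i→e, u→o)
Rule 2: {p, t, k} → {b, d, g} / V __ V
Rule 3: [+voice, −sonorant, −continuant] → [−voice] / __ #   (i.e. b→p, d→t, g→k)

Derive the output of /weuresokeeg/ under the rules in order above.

Rule 1 (pre-rhotic lowering): /u/ is a high vowel immediately before /r/, so it lowers to [o]. /weuresokeeg/ → weoresokeeg.
Rule 2 (intervocalic voicing): /k/ is a voiceless stop between vowels /o/ and /e/, so it voices to [g]. /weoresokeeg/ → weoresogeeg.
Rule 3 (final devoicing): /g/ is a voiced stop in word-final position, so it devoices to [k]. /weoresogeeg/ → weoresogeek.

weoresogeek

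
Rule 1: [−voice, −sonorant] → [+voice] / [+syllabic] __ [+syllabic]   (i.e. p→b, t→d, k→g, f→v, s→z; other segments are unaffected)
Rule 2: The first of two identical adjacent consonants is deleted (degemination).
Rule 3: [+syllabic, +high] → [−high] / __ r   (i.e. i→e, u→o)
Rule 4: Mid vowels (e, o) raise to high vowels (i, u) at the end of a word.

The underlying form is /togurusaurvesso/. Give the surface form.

Rule 1 (intervocalic voicing): /s/ is a voiceless obstruent between vowels /u/ and /a/, so it voices to [z]. /togurusaurvesso/ → toguruzaurvesso.
Rule 2 (degemination): /ss/ is a geminate; the first /s/ deletes. /toguruzaurvesso/ → toguruzaurveso.
Rule 3 (pre-rhotic lowering): /u/ is a high vowel immediately before /r/, so it lowers to [o]. /u/ is a high vowel immediately before /r/, so it lowers to [o]. /toguruzaurveso/ → togoruzaorveso.
Rule 4 (final vowel raising): /o/ is a mid vowel in word-final position, so it raises to [u]. /togoruzaorveso/ → togoruzaorvesu.

togoruzaorvesu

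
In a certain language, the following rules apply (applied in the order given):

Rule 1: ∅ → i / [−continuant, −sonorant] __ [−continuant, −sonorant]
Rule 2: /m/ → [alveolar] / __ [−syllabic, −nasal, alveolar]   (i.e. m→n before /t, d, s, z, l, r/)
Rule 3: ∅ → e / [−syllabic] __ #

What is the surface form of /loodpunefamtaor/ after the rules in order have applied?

loodipunefantaore

Rule 1 (stop-cluster i-epenthesis): /d/ and /p/ form a stop–stop cluster, so [i] is inserted between them. /loodpunefamtaor/ → loodipunefamtaor.
Rule 2 (nasal place assimilation): /m/ precedes the alveolar consonant /t/, so it assimilates in place to [n]. /loodipunefamtaor/ → loodipunefantaor.
Rule 3 (final e-epenthesis): the form ends in the consonant /r/, so [e] is inserted word-finally. /loodipunefantaor/ → loodipunefantaore.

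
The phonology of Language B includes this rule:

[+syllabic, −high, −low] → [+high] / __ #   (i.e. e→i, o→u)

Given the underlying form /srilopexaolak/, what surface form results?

srilopexaolak

No segment of /srilopexaolak/ meets the structural description of the rule, so the form surfaces unchanged.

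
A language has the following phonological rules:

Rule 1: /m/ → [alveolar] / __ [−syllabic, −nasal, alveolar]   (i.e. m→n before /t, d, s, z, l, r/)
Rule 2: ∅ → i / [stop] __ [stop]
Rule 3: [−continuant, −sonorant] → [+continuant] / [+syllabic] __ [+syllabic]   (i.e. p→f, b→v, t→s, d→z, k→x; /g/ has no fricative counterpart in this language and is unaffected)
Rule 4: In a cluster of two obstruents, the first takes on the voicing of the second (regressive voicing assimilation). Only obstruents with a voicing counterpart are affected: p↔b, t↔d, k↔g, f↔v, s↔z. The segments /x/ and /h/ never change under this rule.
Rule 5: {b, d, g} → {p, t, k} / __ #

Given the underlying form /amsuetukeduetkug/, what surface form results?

ansuesuxezuesixuk

Rule 1 (nasal place assimilation): /m/ precedes the alveolar consonant /s/, so it assimilates in place to [n]. /amsuetukeduetkug/ → ansuetukeduetkug.
Rule 2 (stop-cluster i-epenthesis): /t/ and /k/ form a stop–stop cluster, so [i] is inserted between them. /ansuetukeduetkug/ → ansuetukeduetikug.
Rule 3 (intervocalic spirantization): /t/ is a stop between vowels /e/ and /u/, so it spirantizes to the fricative [s]. /k/ is a stop between vowels /u/ and /e/, so it spirantizes to the fricative [x]. /d/ is a stop between vowels /e/ and /u/, so it spirantizes to the fricative [z]. /t/ is a stop between vowels /e/ and /i/, so it spirantizes to the fricative [s]. /k/ is a stop between vowels /i/ and /u/, so it spirantizes to the fricative [x]. /ansuetukeduetikug/ → ansuesuxezuesixug.
Rule 4 (regressive voicing assimilation): no segment meets the environment; /ansuesuxezuesixug/ is unchanged.
Rule 5 (final devoicing): /g/ is a voiced stop in word-final position, so it devoices to [k]. /ansuesuxezuesixug/ → ansuesuxezuesixuk.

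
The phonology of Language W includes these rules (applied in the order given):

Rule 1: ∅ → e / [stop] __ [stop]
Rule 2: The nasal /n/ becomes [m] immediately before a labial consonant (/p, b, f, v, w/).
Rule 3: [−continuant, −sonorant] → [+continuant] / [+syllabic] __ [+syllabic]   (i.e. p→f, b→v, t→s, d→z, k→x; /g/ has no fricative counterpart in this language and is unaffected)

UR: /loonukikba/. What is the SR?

Rule 1 (stop-cluster e-epenthesis): /k/ and /b/ form a stop–stop cluster, so [e] is inserted between them. /loonukikba/ → loonukikeba.
Rule 2 (nasal place assimilation): no segment meets the environment; /loonukikeba/ is unchanged.
Rule 3 (intervocalic spirantization): /k/ is a stop between vowels /u/ and /i/, so it spirantizes to the fricative [x]. /k/ is a stop between vowels /i/ and /e/, so it spirantizes to the fricative [x]. /b/ is a stop between vowels /e/ and /a/, so it spirantizes to the fricative [v]. /loonukikeba/ → loonuxixeva.

loonuxixeva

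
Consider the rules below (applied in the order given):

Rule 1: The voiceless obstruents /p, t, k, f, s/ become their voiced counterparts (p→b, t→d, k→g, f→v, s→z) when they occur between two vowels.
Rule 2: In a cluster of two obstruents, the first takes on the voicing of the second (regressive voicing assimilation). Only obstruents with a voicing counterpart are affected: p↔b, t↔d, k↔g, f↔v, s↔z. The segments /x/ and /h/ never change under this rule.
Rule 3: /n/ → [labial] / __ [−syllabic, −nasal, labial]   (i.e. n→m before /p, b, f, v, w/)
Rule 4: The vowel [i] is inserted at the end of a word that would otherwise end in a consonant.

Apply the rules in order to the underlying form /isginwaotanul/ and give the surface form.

Rule 1 (intervocalic voicing): /t/ is a voiceless obstruent between vowels /o/ and /a/, so it voices to [d]. /isginwaotanul/ → isginwaodanul.
Rule 2 (regressive voicing assimilation): /s/ precedes the voiced obstruent /g/, so it voices to [z] by assimilation. /isginwaodanul/ → izginwaodanul.
Rule 3 (nasal place assimilation): /n/ precedes the labial consonant /w/, so it assimilates in place to [m]. /izginwaodanul/ → izgimwaodanul.
Rule 4 (final i-epenthesis): the form ends in the consonant /l/, so [i] is inserted word-finally. /izgimwaodanul/ → izgimwaodanuli.

izgimwaodanuli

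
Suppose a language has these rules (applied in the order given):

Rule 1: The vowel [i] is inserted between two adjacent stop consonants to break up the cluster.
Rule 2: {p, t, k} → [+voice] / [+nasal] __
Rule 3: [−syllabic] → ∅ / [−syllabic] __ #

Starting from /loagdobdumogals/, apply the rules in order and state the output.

Rule 1 (stop-cluster i-epenthesis): /g/ and /d/ form a stop–stop cluster, so [i] is inserted between them. /b/ and /d/ form a stop–stop cluster, so [i] is inserted between them. /loagdobdumogals/ → loagidobidumogals.
Rule 2 (post-nasal voicing): no segment meets the environment; /loagidobidumogals/ is unchanged.
Rule 3 (final cluster simplification): /s/ is the second consonant of a word-final cluster /ls/, so it deletes. /loagidobidumogals/ → loagidobidumogal.

loagidobidumogal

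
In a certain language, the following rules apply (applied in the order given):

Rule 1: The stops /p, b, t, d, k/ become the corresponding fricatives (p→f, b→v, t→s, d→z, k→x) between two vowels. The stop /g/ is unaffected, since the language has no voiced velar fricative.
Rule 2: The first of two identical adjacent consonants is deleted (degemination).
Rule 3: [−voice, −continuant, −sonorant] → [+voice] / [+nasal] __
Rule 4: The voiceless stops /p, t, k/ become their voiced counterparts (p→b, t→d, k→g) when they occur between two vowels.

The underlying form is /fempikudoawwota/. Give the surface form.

fembixuzoawosa

Rule 1 (intervocalic spirantization): /k/ is a stop between vowels /i/ and /u/, so it spirantizes to the fricative [x]. /d/ is a stop between vowels /u/ and /o/, so it spirantizes to the fricative [z]. /t/ is a stop between vowels /o/ and /a/, so it spirantizes to the fricative [s]. /fempikudoawwota/ → fempixuzoawwosa.
Rule 2 (degemination): /ww/ is a geminate; the first /w/ deletes. /fempixuzoawwosa/ → fempixuzoawosa.
Rule 3 (post-nasal voicing): /p/ is a voiceless stop immediately after the nasal /m/, so it voices to [b]. /fempixuzoawosa/ → fembixuzoawosa.
Rule 4 (intervocalic voicing): no segment meets the environment; /fembixuzoawosa/ is unchanged.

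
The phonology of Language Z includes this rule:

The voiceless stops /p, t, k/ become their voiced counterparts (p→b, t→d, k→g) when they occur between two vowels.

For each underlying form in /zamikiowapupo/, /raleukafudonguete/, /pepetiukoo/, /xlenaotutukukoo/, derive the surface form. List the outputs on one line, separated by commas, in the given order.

/zamikiowapupo/: /k/ is a voiceless stop between vowels /i/ and /i/, so it voices to [g]. /p/ is a voiceless stop between vowels /a/ and /u/, so it voices to [b]. /p/ is a voiceless stop between vowels /u/ and /o/, so it voices to [b]. → [zamigiowabubo].
/raleukafudonguete/: /k/ is a voiceless stop between vowels /u/ and /a/, so it voices to [g]. /t/ is a voiceless stop between vowels /e/ and /e/, so it voices to [d]. → [raleugafudonguede].
/pepetiukoo/: /p/ is a voiceless stop between vowels /e/ and /e/, so it voices to [b]. /t/ is a voiceless stop between vowels /e/ and /i/, so it voices to [d]. /k/ is a voiceless stop between vowels /u/ and /o/, so it voices to [g]. → [pebediugoo].
/xlenaotutukukoo/: /t/ is a voiceless stop between vowels /o/ and /u/, so it voices to [d]. /t/ is a voiceless stop between vowels /u/ and /u/, so it voices to [d]. /k/ is a voiceless stop between vowels /u/ and /u/, so it voices to [g]. /k/ is a voiceless stop between vowels /u/ and /o/, so it voices to [g]. → [xlenaodudugugoo].

zamigiowabubo, raleugafudonguede, pebediugoo, xlenaodudugugoo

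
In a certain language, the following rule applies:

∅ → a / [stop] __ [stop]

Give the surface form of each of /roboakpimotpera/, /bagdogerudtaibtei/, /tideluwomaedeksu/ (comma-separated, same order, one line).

roboakapimotapera, bagadogerudataibatei, tideluwomaedeksu

/roboakpimotpera/: /k/ and /p/ form a stop–stop cluster, so [a] is inserted between them. /t/ and /p/ form a stop–stop cluster, so [a] is inserted between them. → [roboakapimotapera].
/bagdogerudtaibtei/: /g/ and /d/ form a stop–stop cluster, so [a] is inserted between them. /d/ and /t/ form a stop–stop cluster, so [a] is inserted between them. /b/ and /t/ form a stop–stop cluster, so [a] is inserted between them. → [bagadogerudataibatei].
/tideluwomaedeksu/: the rule's environment is not met; surfaces unchanged as [tideluwomaedeksu].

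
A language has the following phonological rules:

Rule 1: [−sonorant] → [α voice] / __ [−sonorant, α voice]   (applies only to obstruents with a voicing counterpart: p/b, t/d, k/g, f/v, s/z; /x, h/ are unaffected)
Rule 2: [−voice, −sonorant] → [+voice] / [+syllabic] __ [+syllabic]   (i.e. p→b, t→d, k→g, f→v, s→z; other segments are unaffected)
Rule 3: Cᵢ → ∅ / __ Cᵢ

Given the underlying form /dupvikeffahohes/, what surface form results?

Rule 1 (regressive voicing assimilation): /p/ precedes the voiced obstruent /v/, so it voices to [b] by assimilation. /dupvikeffahohes/ → dubvikeffahohes.
Rule 2 (intervocalic voicing): /k/ is a voiceless obstruent between vowels /i/ and /e/, so it voices to [g]. /dubvikeffahohes/ → dubvigeffahohes.
Rule 3 (degemination): /ff/ is a geminate; the first /f/ deletes. /dubvigeffahohes/ → dubvigefahohes.

dubvigefahohes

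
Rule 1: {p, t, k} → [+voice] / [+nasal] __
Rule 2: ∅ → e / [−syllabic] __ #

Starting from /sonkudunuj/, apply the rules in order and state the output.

songudunuje

Rule 1 (post-nasal voicing): /k/ is a voiceless stop immediately after the nasal /n/, so it voices to [g]. /sonkudunuj/ → songudunuj.
Rule 2 (final e-epenthesis): the form ends in the consonant /j/, so [e] is inserted word-finally. /songudunuj/ → songudunuje.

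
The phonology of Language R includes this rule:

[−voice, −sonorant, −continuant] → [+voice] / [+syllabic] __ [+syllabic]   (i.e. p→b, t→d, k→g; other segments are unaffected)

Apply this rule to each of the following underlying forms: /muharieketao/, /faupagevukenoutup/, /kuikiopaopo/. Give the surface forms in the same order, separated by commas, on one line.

muhariegedao, faubagevugenoudup, kuigiobaobo

/muharieketao/: /k/ is a voiceless stop between vowels /e/ and /e/, so it voices to [g]. /t/ is a voiceless stop between vowels /e/ and /a/, so it voices to [d]. → [muhariegedao].
/faupagevukenoutup/: /p/ is a voiceless stop between vowels /u/ and /a/, so it voices to [b]. /k/ is a voiceless stop between vowels /u/ and /e/, so it voices to [g]. /t/ is a voiceless stop between vowels /u/ and /u/, so it voices to [d]. → [faubagevugenoudup].
/kuikiopaopo/: /k/ is a voiceless stop between vowels /i/ and /i/, so it voices to [g]. /p/ is a voiceless stop between vowels /o/ and /a/, so it voices to [b]. /p/ is a voiceless stop between vowels /o/ and /o/, so it voices to [b]. → [kuigiobaobo].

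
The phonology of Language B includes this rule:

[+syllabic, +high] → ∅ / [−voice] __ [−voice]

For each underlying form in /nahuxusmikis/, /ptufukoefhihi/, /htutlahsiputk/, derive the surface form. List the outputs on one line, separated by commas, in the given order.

/nahuxusmikis/: /u/ is a high vowel flanked by voiceless consonants /h/ and /x/, so it deletes. /u/ is a high vowel flanked by voiceless consonants /x/ and /s/, so it deletes. /i/ is a high vowel flanked by voiceless consonants /k/ and /s/, so it deletes. → [nahxsmiks].
/ptufukoefhihi/: /u/ is a high vowel flanked by voiceless consonants /t/ and /f/, so it deletes. /u/ is a high vowel flanked by voiceless consonants /f/ and /k/, so it deletes. /i/ is a high vowel flanked by voiceless consonants /h/ and /h/, so it deletes. → [ptfkoefhhi].
/htutlahsiputk/: /u/ is a high vowel flanked by voiceless consonants /t/ and /t/, so it deletes. /i/ is a high vowel flanked by voiceless consonants /s/ and /p/, so it deletes. /u/ is a high vowel flanked by voiceless consonants /p/ and /t/, so it deletes. → [httlahsptk].

nahxsmiks, ptfkoefhhi, httlahsptk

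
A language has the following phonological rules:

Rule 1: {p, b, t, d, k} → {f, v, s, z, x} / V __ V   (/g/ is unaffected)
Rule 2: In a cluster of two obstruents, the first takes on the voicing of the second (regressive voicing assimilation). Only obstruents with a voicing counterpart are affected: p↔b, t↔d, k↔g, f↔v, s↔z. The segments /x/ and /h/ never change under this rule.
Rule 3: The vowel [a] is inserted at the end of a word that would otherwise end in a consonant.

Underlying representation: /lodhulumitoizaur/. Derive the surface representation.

Rule 1 (intervocalic spirantization): /t/ is a stop between vowels /i/ and /o/, so it spirantizes to the fricative [s]. /lodhulumitoizaur/ → lodhulumisoizaur.
Rule 2 (regressive voicing assimilation): /d/ precedes the voiceless obstruent /h/, so it devoices to [t] by assimilation. /lodhulumisoizaur/ → lothulumisoizaur.
Rule 3 (final a-epenthesis): the form ends in the consonant /r/, so [a] is inserted word-finally. /lothulumisoizaur/ → lothulumisoizaura.

lothulumisoizaura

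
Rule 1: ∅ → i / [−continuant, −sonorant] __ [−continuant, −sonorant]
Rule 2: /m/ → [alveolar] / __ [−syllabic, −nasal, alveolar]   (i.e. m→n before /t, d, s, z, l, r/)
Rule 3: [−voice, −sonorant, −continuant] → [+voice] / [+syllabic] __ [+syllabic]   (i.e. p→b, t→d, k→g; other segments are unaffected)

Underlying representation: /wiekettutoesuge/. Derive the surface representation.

wiegedidudoesuge

Rule 1 (stop-cluster i-epenthesis): /t/ and /t/ form a stop–stop cluster, so [i] is inserted between them. /wiekettutoesuge/ → wieketitutoesuge.
Rule 2 (nasal place assimilation): no segment meets the environment; /wieketitutoesuge/ is unchanged.
Rule 3 (intervocalic voicing): /k/ is a voiceless stop between vowels /e/ and /e/, so it voices to [g]. /t/ is a voiceless stop between vowels /e/ and /i/, so it voices to [d]. /t/ is a voiceless stop between vowels /i/ and /u/, so it voices to [d]. /t/ is a voiceless stop between vowels /u/ and /o/, so it voices to [d]. /wieketitutoesuge/ → wiegedidudoesuge.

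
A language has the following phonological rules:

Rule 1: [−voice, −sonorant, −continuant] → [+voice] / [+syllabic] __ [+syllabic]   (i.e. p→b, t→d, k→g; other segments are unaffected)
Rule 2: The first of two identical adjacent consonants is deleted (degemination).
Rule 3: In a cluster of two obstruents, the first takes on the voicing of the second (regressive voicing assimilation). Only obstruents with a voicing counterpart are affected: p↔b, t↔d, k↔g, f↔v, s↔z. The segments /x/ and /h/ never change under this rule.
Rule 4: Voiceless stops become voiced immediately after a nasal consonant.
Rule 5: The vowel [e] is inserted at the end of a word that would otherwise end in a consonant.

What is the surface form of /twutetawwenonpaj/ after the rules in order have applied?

Rule 1 (intervocalic voicing): /t/ is a voiceless stop between vowels /u/ and /e/, so it voices to [d]. /t/ is a voiceless stop between vowels /e/ and /a/, so it voices to [d]. /twutetawwenonpaj/ → twudedawwenonpaj.
Rule 2 (degemination): /ww/ is a geminate; the first /w/ deletes. /twudedawwenonpaj/ → twudedawenonpaj.
Rule 3 (regressive voicing assimilation): no segment meets the environment; /twudedawenonpaj/ is unchanged.
Rule 4 (post-nasal voicing): /p/ is a voiceless stop immediately after the nasal /n/, so it voices to [b]. /twudedawenonpaj/ → twudedawenonbaj.
Rule 5 (final e-epenthesis): the form ends in the consonant /j/, so [e] is inserted word-finally. /twudedawenonbaj/ → twudedawenonbaje.

twudedawenonbaje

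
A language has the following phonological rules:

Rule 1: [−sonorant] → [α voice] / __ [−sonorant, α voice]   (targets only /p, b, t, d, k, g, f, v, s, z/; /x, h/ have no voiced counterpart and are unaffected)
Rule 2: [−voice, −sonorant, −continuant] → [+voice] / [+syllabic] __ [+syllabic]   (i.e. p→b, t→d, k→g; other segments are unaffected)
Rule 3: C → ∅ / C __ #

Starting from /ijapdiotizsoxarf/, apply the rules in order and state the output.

Rule 1 (regressive voicing assimilation): /p/ precedes the voiced obstruent /d/, so it voices to [b] by assimilation. /z/ precedes the voiceless obstruent /s/, so it devoices to [s] by assimilation. /ijapdiotizsoxarf/ → ijabdiotissoxarf.
Rule 2 (intervocalic voicing): /t/ is a voiceless stop between vowels /o/ and /i/, so it voices to [d]. /ijabdiotissoxarf/ → ijabdiodissoxarf.
Rule 3 (final cluster simplification): /f/ is the second consonant of a word-final cluster /rf/, so it deletes. /ijabdiodissoxarf/ → ijabdiodissoxar.

ijabdiodissoxar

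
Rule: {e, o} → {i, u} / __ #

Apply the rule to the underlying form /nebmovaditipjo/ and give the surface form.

/o/ is a mid vowel in word-final position, so it raises to [u].
The other instances of /e/, /o/ do not occur in the required environment and remain unchanged.
Surface form: [nebmovaditipju].

nebmovaditipju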